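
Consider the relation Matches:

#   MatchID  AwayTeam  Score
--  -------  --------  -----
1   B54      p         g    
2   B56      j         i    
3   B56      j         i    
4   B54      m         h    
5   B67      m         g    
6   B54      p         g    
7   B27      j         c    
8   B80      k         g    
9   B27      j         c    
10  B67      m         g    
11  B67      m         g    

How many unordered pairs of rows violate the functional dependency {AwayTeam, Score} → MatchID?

(AwayTeam=p, Score=g): all 2 rows agree on MatchID — 0 pairs.
(AwayTeam=j, Score=i): all 2 rows agree on MatchID — 0 pairs.
(AwayTeam=m, Score=g): all 3 rows agree on MatchID — 0 pairs.
(AwayTeam=j, Score=c): all 2 rows agree on MatchID — 0 pairs.

0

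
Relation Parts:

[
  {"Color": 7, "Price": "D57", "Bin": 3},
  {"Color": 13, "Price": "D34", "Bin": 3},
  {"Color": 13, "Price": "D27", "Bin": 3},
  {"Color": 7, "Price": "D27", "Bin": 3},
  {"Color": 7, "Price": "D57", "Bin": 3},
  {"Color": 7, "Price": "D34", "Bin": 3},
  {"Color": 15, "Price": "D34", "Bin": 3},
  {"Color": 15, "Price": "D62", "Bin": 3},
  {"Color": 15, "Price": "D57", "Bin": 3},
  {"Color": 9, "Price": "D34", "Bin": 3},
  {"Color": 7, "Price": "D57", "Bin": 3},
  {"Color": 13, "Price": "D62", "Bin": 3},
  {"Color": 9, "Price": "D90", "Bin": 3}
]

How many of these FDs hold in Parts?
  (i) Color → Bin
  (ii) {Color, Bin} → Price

1

(i) Color → Bin: every LHS value maps to a single RHS value — holds.
(ii) {Color, Bin} → Price: (Color=7, Bin=3): 5 rows → Price takes values {D57, D27, D34} — violation; (Color=13, Bin=3): 3 rows → Price takes values {D34, D27, D62} — violation; (Color=15, Bin=3): 3 rows → Price takes values {D34, D62, D57} — violation; (Color=9, Bin=3): 2 rows → Price takes values {D34, D90} — violation — fails.
1 of the 2 dependencies holds.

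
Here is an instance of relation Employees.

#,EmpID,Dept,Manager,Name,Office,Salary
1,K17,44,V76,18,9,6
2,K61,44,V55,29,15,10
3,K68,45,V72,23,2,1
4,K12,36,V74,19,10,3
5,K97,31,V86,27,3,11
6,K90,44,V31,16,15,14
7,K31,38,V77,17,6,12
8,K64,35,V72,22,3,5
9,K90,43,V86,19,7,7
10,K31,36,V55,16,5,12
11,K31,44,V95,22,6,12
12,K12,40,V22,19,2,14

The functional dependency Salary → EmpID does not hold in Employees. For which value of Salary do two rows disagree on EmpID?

Salary=6: row 1 → EmpID = K17 ✓
Salary=10: row 2 → EmpID = K61 ✓
Salary=1: row 3 → EmpID = K68 ✓
Salary=3: row 4 → EmpID = K12 ✓
Salary=11: row 5 → EmpID = K97 ✓
Salary=14: rows 6, 12 → EmpID takes values {K90, K12} — violation
Salary=12: rows 7, 10, 11 → EmpID = K31, K31, K31 ✓
Salary=5: row 8 → EmpID = K64 ✓
Salary=7: row 9 → EmpID = K90 ✓
The only Salary value with inconsistent EmpID is Salary=14.

14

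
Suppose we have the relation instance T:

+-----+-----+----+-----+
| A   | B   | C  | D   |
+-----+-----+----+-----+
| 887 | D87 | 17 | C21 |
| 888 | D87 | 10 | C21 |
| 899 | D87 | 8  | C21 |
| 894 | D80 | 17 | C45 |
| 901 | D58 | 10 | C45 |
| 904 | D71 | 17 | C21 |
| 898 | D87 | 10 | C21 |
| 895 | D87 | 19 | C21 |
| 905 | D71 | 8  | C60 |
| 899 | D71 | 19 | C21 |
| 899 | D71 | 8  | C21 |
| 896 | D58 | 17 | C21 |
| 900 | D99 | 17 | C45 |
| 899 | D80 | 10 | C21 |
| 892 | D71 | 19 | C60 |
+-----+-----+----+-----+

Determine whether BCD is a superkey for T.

Two distinct rows share (B=D87, C=10, D=C21), so BCD does not determine every attribute — not a superkey.

No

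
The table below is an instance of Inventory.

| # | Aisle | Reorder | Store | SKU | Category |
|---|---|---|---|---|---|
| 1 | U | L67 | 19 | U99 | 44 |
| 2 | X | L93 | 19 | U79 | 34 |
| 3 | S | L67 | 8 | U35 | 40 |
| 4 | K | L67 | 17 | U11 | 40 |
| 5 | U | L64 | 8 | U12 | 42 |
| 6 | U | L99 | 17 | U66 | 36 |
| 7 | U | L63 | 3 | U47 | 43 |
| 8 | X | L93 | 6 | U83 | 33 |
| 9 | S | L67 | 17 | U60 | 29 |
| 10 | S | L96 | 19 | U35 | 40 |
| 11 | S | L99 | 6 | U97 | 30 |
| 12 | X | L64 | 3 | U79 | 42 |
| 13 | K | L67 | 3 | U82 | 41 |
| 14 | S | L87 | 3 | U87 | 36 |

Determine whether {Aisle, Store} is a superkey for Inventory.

Yes

All 14 rows have distinct {Aisle, Store} values, so {Aisle, Store} → (all attributes) holds and {Aisle, Store} is a superkey.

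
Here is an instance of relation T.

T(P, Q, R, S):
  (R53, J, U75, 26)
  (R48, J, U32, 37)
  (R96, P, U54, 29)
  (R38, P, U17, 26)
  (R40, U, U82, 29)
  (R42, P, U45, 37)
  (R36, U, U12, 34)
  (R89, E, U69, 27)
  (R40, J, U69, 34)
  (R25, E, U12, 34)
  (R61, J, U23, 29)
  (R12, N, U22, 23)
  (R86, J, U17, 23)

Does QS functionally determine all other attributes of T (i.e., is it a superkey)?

All 13 rows have distinct QS values, so QS → (all attributes) holds and QS is a superkey.

Yes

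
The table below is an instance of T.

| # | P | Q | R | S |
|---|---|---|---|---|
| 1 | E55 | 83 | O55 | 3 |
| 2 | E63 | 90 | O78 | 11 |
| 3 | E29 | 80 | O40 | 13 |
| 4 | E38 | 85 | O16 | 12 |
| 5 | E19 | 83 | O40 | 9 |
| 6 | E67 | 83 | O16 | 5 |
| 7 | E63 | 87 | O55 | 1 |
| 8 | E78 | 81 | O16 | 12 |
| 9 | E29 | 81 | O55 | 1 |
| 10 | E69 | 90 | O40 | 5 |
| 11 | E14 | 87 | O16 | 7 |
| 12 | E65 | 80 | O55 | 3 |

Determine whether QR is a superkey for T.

Yes

All 12 rows have distinct QR values, so QR → (all attributes) holds and QR is a superkey.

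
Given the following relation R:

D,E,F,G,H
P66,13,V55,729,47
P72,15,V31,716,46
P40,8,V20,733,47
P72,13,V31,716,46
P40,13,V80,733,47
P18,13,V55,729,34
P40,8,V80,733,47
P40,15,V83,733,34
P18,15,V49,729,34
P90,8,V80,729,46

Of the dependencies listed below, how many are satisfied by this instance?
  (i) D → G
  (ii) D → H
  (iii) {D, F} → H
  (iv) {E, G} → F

2

(i) D → G: every LHS value maps to a single RHS value — holds.
(ii) D → H: D=P40: 4 rows → H takes values {47, 34} — violation — fails.
(iii) {D, F} → H: every LHS value maps to a single RHS value — holds.
(iv) {E, G} → F: (E=8, G=733): 2 rows → F takes values {V20, V80} — violation — fails.
2 of the 4 dependencies hold.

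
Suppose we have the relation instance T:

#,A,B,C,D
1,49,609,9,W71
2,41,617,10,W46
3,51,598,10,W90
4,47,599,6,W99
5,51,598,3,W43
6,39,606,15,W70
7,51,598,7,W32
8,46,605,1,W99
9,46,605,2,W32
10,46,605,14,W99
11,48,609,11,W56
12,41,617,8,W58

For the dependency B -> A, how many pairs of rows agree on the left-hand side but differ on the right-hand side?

B=609: violating pairs (1,11) — 1 pair.
B=617: all 2 rows agree on A — 0 pairs.
B=598: all 3 rows agree on A — 0 pairs.
B=605: all 3 rows agree on A — 0 pairs.

1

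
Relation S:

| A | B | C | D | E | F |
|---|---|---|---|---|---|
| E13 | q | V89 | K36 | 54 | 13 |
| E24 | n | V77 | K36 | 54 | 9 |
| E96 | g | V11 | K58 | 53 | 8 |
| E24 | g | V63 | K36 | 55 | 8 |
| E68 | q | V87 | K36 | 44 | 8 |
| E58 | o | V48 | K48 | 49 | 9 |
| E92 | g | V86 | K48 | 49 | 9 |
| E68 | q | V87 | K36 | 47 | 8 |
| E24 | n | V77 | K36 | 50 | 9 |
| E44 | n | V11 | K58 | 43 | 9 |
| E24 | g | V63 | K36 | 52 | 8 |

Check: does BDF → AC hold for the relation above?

Yes

(B=q, D=K36, F=13): 1 row → {A,C} = (E13, V89) ✓
(B=n, D=K36, F=9): 2 rows → {A,C} = (E24, V77), (E24, V77) ✓
(B=g, D=K58, F=8): 1 row → {A,C} = (E96, V11) ✓
(B=g, D=K36, F=8): 2 rows → {A,C} = (E24, V63), (E24, V63) ✓
(B=q, D=K36, F=8): 2 rows → {A,C} = (E68, V87), (E68, V87) ✓
(B=o, D=K48, F=9): 1 row → {A,C} = (E58, V48) ✓
(B=g, D=K48, F=9): 1 row → {A,C} = (E92, V86) ✓
(B=n, D=K58, F=9): 1 row → {A,C} = (E44, V11) ✓
Every BDF value is associated with a single AC value, so BDF → AC holds.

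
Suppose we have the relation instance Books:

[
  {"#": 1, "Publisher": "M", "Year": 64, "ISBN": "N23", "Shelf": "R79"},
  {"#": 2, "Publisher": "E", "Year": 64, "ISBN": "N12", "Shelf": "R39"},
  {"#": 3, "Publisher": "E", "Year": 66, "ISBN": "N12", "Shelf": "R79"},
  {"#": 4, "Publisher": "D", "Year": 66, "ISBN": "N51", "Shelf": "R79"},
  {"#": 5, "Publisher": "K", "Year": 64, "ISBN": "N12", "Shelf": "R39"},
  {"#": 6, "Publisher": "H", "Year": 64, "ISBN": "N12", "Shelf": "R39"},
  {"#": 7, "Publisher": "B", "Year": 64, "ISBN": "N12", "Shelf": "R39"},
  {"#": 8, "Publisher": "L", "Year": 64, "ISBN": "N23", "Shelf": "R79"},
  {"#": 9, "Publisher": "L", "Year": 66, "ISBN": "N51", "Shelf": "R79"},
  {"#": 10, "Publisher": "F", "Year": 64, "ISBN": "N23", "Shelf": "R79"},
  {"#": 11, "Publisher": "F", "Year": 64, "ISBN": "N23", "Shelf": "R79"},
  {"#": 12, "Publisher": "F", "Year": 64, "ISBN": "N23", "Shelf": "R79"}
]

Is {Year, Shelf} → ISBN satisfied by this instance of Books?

No

(Year=64, Shelf=R79): rows 1, 8, 10, 11, 12 → ISBN = N23, N23, N23, N23, N23 ✓
(Year=64, Shelf=R39): rows 2, 5, 6, 7 → ISBN = N12, N12, N12, N12 ✓
(Year=66, Shelf=R79): rows 3, 4, 9 → ISBN takes values {N12, N51} — violation
Two rows agree on {Year, Shelf} but differ on ISBN, so {Year, Shelf} → ISBN does not hold.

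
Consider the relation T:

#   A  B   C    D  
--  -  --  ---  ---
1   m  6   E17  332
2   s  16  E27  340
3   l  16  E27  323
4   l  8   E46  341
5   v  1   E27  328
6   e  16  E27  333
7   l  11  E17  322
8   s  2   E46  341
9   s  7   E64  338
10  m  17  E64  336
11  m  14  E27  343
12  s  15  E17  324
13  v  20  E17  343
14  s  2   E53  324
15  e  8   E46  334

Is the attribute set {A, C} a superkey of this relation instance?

Yes

All 15 rows have distinct {A, C} values, so {A, C} → (all attributes) holds and {A, C} is a superkey.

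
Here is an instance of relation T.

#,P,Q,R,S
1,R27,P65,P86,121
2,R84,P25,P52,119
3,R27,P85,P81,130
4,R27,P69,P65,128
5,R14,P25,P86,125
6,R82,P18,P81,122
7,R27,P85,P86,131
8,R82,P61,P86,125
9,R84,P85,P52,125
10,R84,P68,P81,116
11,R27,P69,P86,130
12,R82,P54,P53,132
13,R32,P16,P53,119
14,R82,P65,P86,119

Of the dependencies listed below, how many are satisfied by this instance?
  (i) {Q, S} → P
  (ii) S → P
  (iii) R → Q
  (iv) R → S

1

(i) {Q, S} → P: every LHS value maps to a single RHS value — holds.
(ii) S → P: S=119: rows 2, 13, 14 → P takes values {R84, R32, R82} — violation; S=125: rows 5, 8, 9 → P takes values {R14, R82, R84} — violation — fails.
(iii) R → Q: R=P86: rows 1, 5, 7, 8, 11, 14 → Q takes values {P65, P25, P85, P61, P69} — violation; R=P52: rows 2, 9 → Q takes values {P25, P85} — violation; R=P81: rows 3, 6, 10 → Q takes values {P85, P18, P68} — violation; R=P53: rows 12, 13 → Q takes values {P54, P16} — violation — fails.
(iv) R → S: R=P86: rows 1, 5, 7, 8, 11, 14 → S takes values {121, 125, 131, 130, 119} — violation; R=P52: rows 2, 9 → S takes values {119, 125} — violation; R=P81: rows 3, 6, 10 → S takes values {130, 122, 116} — violation; R=P53: rows 12, 13 → S takes values {132, 119} — violation — fails.
1 of the 4 dependencies holds.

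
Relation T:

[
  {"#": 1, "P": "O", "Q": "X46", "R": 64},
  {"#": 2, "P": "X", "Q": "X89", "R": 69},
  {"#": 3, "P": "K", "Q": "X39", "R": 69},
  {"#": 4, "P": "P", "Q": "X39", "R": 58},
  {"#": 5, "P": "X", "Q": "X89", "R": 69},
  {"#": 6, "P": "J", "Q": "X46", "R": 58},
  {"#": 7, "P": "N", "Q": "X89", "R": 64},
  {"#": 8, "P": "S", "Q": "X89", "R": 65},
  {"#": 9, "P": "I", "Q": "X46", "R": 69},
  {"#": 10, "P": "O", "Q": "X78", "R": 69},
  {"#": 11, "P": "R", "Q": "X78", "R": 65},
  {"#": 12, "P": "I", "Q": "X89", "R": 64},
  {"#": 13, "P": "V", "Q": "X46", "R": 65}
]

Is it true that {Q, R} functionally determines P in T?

(Q=X46, R=64): row 1 → P = O ✓
(Q=X89, R=69): rows 2, 5 → P = X, X ✓
(Q=X39, R=69): row 3 → P = K ✓
(Q=X39, R=58): row 4 → P = P ✓
(Q=X46, R=58): row 6 → P = J ✓
(Q=X89, R=64): rows 7, 12 → P takes values {N, I} — violation
(Q=X89, R=65): row 8 → P = S ✓
(Q=X46, R=69): row 9 → P = I ✓
(Q=X78, R=69): row 10 → P = O ✓
(Q=X78, R=65): row 11 → P = R ✓
(Q=X46, R=65): row 13 → P = V ✓
Two rows agree on {Q, R} but differ on P, so {Q, R} → P does not hold.

No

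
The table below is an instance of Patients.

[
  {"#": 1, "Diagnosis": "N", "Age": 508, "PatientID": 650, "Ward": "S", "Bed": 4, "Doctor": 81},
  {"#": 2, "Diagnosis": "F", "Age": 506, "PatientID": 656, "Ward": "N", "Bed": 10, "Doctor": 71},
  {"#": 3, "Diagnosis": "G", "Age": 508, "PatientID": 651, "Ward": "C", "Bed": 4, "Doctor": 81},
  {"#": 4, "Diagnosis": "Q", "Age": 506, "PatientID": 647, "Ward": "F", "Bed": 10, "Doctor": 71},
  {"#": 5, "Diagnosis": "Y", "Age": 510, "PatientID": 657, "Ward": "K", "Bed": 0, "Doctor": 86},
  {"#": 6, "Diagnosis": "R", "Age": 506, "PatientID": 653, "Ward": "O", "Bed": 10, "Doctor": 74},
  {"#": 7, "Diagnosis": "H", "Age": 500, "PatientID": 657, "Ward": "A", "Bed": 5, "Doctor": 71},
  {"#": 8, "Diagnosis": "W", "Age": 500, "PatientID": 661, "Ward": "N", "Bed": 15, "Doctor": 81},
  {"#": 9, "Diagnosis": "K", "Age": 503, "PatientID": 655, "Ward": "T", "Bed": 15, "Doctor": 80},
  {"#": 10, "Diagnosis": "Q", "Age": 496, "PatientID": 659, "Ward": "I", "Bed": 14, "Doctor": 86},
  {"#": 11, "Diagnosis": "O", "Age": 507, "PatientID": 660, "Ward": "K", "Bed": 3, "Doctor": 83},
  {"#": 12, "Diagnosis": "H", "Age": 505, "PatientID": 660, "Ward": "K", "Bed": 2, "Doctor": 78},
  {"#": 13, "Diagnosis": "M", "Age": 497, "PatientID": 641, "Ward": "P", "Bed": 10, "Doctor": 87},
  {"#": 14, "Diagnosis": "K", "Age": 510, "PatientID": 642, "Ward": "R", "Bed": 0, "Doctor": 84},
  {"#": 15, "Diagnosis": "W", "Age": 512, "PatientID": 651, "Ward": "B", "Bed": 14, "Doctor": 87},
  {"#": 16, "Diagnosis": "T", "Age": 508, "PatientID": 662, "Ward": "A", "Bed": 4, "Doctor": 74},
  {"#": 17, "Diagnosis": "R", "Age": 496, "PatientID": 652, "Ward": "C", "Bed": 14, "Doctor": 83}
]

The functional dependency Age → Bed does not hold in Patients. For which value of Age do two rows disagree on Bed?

500

Age=508: rows 1, 3, 16 → Bed = 4, 4, 4 ✓
Age=506: rows 2, 4, 6 → Bed = 10, 10, 10 ✓
Age=510: rows 5, 14 → Bed = 0, 0 ✓
Age=500: rows 7, 8 → Bed takes values {5, 15} — violation
Age=503: row 9 → Bed = 15 ✓
Age=496: rows 10, 17 → Bed = 14, 14 ✓
Age=507: row 11 → Bed = 3 ✓
Age=505: row 12 → Bed = 2 ✓
Age=497: row 13 → Bed = 10 ✓
Age=512: row 15 → Bed = 14 ✓
The only Age value with inconsistent Bed is Age=500.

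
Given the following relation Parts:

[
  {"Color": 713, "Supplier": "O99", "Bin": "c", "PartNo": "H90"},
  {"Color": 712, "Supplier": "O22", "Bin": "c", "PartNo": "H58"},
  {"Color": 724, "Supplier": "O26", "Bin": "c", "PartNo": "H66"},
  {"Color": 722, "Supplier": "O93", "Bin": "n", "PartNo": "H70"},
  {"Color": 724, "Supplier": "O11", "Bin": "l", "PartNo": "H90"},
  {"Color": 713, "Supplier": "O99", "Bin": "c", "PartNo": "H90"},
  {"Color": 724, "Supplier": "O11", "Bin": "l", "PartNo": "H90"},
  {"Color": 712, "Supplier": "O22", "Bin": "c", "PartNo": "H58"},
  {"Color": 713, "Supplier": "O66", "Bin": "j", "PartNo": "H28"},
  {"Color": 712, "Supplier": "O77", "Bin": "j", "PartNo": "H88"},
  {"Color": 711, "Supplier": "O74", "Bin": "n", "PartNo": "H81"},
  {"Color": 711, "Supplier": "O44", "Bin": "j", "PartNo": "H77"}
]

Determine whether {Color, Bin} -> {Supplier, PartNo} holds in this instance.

Yes

(Color=713, Bin=c): 2 rows → {Supplier,PartNo} = (O99, H90), (O99, H90) ✓
(Color=712, Bin=c): 2 rows → {Supplier,PartNo} = (O22, H58), (O22, H58) ✓
(Color=724, Bin=c): 1 row → {Supplier,PartNo} = (O26, H66) ✓
(Color=722, Bin=n): 1 row → {Supplier,PartNo} = (O93, H70) ✓
(Color=724, Bin=l): 2 rows → {Supplier,PartNo} = (O11, H90), (O11, H90) ✓
(Color=713, Bin=j): 1 row → {Supplier,PartNo} = (O66, H28) ✓
(Color=712, Bin=j): 1 row → {Supplier,PartNo} = (O77, H88) ✓
(Color=711, Bin=n): 1 row → {Supplier,PartNo} = (O74, H81) ✓
(Color=711, Bin=j): 1 row → {Supplier,PartNo} = (O44, H77) ✓
Every {Color, Bin} value is associated with a single {Supplier, PartNo} value, so {Color, Bin} -> {Supplier, PartNo} holds.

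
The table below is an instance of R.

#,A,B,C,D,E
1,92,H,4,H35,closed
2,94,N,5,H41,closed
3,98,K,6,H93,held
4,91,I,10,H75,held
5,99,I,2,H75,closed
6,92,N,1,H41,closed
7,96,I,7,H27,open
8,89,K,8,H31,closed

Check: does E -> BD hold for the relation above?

No

E=closed: rows 1, 2, 5, 6, 8 → {B,D} takes values {(H, H35), (N, H41), (I, H75), (K, H31)} — violation
E=held: rows 3, 4 → {B,D} takes values {(K, H93), (I, H75)} — violation
E=open: row 7 → {B,D} = (I, H27) ✓
Two rows agree on E but differ on BD, so E -> BD does not hold.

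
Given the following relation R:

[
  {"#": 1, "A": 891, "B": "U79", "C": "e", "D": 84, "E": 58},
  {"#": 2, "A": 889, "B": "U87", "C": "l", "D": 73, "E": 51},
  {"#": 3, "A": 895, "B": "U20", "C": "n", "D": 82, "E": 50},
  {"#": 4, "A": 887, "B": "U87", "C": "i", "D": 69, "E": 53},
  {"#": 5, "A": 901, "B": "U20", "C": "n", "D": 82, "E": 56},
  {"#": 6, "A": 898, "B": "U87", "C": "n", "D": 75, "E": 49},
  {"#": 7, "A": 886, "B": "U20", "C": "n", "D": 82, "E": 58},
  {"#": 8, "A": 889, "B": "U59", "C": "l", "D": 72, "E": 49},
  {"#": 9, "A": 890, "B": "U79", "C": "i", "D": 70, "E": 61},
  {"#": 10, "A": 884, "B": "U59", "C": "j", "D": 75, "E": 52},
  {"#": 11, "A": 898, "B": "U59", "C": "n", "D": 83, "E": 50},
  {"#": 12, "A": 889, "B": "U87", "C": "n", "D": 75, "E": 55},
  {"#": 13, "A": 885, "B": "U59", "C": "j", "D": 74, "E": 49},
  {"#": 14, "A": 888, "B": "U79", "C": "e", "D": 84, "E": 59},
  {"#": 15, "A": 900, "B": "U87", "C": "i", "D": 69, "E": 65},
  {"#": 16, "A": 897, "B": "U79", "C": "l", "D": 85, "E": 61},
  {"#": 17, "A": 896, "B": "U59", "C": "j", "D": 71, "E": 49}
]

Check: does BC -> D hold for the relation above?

No

(B=U79, C=e): rows 1, 14 → D = 84, 84 ✓
(B=U87, C=l): row 2 → D = 73 ✓
(B=U20, C=n): rows 3, 5, 7 → D = 82, 82, 82 ✓
(B=U87, C=i): rows 4, 15 → D = 69, 69 ✓
(B=U87, C=n): rows 6, 12 → D = 75, 75 ✓
(B=U59, C=l): row 8 → D = 72 ✓
(B=U79, C=i): row 9 → D = 70 ✓
(B=U59, C=j): rows 10, 13, 17 → D takes values {75, 74, 71} — violation
(B=U59, C=n): row 11 → D = 83 ✓
(B=U79, C=l): row 16 → D = 85 ✓
Two rows agree on BC but differ on D, so BC -> D does not hold.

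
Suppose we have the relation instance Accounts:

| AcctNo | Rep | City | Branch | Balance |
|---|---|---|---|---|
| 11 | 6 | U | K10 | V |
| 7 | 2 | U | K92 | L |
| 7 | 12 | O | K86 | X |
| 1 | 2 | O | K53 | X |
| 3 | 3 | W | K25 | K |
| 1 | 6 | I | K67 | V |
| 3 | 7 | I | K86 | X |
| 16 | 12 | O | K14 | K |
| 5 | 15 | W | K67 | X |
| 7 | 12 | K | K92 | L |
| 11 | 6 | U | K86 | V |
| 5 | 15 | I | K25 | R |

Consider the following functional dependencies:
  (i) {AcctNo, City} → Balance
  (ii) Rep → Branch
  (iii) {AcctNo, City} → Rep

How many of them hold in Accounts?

2

(i) {AcctNo, City} → Balance: every LHS value maps to a single RHS value — holds.
(ii) Rep → Branch: Rep=6: 3 rows → Branch takes values {K10, K67, K86} — violation; Rep=2: 2 rows → Branch takes values {K92, K53} — violation; Rep=12: 3 rows → Branch takes values {K86, K14, K92} — violation; Rep=15: 2 rows → Branch takes values {K67, K25} — violation — fails.
(iii) {AcctNo, City} → Rep: every LHS value maps to a single RHS value — holds.
2 of the 3 dependencies hold.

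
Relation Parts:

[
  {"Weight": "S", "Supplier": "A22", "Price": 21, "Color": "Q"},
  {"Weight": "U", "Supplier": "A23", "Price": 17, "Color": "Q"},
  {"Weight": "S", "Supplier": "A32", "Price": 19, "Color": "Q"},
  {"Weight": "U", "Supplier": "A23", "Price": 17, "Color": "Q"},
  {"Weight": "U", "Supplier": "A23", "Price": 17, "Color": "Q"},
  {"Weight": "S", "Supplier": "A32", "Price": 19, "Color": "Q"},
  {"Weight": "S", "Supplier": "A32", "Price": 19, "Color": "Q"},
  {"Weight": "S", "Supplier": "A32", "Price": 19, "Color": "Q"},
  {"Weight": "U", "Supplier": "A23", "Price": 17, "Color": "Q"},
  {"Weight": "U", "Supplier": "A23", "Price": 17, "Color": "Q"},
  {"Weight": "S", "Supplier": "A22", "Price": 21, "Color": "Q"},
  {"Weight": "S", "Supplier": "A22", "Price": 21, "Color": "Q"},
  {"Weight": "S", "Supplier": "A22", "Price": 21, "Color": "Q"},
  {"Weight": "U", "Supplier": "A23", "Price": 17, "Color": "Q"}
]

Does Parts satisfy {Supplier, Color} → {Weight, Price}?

Yes

(Supplier=A22, Color=Q): 4 rows → {Weight,Price} = (S, 21), (S, 21), (S, 21), (S, 21) ✓
(Supplier=A23, Color=Q): 6 rows → {Weight,Price} = (U, 17), (U, 17), (U, 17), (U, 17), (U, 17), (U, 17) ✓
(Supplier=A32, Color=Q): 4 rows → {Weight,Price} = (S, 19), (S, 19), (S, 19), (S, 19) ✓
Every {Supplier, Color} value is associated with a single {Weight, Price} value, so {Supplier, Color} → {Weight, Price} holds.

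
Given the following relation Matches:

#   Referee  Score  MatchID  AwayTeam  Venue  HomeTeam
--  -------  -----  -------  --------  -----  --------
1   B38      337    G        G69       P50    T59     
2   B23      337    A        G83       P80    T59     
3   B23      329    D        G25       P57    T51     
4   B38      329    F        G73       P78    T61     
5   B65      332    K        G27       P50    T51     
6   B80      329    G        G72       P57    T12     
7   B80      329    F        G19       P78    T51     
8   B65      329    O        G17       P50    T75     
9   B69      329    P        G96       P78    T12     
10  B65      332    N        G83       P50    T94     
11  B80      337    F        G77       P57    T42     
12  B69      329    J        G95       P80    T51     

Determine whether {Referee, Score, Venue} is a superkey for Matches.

No

Rows 5 and 10 have the same {Referee, Score, Venue} value (Referee=B65, Score=332, Venue=P50) but are distinct tuples, so {Referee, Score, Venue} does not determine every attribute — not a superkey.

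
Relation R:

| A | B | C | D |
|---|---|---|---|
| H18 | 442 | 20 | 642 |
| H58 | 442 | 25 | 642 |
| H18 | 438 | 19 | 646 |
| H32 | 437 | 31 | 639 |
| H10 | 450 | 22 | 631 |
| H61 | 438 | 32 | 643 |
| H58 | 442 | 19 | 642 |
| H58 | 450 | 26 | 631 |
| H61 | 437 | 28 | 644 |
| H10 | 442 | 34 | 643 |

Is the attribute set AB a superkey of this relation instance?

No

Two distinct rows share (A=H58, B=442), so AB does not determine every attribute — not a superkey.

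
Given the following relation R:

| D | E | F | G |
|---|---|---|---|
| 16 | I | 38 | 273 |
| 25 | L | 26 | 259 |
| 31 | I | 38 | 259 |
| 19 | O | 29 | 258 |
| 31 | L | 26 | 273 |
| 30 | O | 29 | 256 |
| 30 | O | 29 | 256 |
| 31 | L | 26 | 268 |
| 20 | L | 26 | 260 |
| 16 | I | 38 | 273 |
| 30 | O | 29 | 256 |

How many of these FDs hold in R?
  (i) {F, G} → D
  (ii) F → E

2

(i) {F, G} → D: every LHS value maps to a single RHS value — holds.
(ii) F → E: every LHS value maps to a single RHS value — holds.
2 of the 2 dependencies hold.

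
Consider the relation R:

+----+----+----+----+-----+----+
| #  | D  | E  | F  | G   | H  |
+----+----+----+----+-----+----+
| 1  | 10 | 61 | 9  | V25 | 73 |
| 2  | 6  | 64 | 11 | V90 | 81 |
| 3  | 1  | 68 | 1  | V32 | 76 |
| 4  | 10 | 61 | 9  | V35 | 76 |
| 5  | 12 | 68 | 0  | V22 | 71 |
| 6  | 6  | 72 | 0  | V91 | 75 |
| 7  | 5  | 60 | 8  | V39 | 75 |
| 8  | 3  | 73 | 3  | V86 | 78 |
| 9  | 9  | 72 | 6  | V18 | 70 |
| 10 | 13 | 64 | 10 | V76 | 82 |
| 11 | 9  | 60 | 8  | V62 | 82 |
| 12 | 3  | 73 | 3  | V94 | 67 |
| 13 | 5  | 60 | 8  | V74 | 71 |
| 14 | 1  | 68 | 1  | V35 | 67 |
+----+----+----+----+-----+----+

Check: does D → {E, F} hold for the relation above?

D=10: rows 1, 4 → {E,F} = (61, 9), (61, 9) ✓
D=6: rows 2, 6 → {E,F} takes values {(64, 11), (72, 0)} — violation
D=1: rows 3, 14 → {E,F} = (68, 1), (68, 1) ✓
D=12: row 5 → {E,F} = (68, 0) ✓
D=5: rows 7, 13 → {E,F} = (60, 8), (60, 8) ✓
D=3: rows 8, 12 → {E,F} = (73, 3), (73, 3) ✓
D=9: rows 9, 11 → {E,F} takes values {(72, 6), (60, 8)} — violation
D=13: row 10 → {E,F} = (64, 10) ✓
Two rows agree on D but differ on {E, F}, so D → {E, F} does not hold.

No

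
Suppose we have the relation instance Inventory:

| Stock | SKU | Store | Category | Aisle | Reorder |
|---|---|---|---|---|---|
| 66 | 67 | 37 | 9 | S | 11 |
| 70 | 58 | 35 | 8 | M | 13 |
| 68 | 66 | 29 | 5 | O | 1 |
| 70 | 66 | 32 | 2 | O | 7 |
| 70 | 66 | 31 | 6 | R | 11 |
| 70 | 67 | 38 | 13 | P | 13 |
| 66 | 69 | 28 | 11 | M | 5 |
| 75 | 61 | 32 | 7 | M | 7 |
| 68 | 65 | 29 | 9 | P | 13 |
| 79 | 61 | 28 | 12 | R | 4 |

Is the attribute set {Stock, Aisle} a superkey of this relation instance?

All 10 rows have distinct {Stock, Aisle} values, so {Stock, Aisle} → (all attributes) holds and {Stock, Aisle} is a superkey.

Yes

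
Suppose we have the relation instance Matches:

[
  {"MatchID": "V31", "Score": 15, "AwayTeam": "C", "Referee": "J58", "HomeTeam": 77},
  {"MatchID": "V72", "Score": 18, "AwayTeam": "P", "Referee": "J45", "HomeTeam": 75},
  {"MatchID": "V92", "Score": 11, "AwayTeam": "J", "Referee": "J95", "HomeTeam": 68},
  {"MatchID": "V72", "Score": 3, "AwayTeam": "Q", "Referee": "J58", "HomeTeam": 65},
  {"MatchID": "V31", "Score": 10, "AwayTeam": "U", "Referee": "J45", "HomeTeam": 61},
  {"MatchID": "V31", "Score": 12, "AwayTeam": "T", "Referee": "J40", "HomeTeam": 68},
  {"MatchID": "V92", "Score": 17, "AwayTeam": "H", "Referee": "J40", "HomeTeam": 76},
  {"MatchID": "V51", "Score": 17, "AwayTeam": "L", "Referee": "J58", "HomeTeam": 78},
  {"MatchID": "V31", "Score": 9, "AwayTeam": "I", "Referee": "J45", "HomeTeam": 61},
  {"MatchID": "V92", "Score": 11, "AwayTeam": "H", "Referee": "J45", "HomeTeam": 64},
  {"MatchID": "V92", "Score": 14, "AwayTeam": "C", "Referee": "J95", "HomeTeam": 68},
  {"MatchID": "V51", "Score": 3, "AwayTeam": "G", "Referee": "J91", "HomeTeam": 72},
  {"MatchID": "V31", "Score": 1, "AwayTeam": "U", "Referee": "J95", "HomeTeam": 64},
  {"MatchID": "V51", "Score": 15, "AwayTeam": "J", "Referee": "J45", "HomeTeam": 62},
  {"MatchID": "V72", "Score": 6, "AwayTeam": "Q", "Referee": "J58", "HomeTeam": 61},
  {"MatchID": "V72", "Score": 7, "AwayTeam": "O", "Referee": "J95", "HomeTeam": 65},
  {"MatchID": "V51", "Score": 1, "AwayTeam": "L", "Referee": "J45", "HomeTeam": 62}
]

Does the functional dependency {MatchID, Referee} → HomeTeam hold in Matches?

No

(MatchID=V31, Referee=J58): 1 row → HomeTeam = 77 ✓
(MatchID=V72, Referee=J45): 1 row → HomeTeam = 75 ✓
(MatchID=V92, Referee=J95): 2 rows → HomeTeam = 68, 68 ✓
(MatchID=V72, Referee=J58): 2 rows → HomeTeam takes values {65, 61} — violation
(MatchID=V31, Referee=J45): 2 rows → HomeTeam = 61, 61 ✓
(MatchID=V31, Referee=J40): 1 row → HomeTeam = 68 ✓
(MatchID=V92, Referee=J40): 1 row → HomeTeam = 76 ✓
(MatchID=V51, Referee=J58): 1 row → HomeTeam = 78 ✓
(MatchID=V92, Referee=J45): 1 row → HomeTeam = 64 ✓
(MatchID=V51, Referee=J91): 1 row → HomeTeam = 72 ✓
(MatchID=V31, Referee=J95): 1 row → HomeTeam = 64 ✓
(MatchID=V51, Referee=J45): 2 rows → HomeTeam = 62, 62 ✓
(MatchID=V72, Referee=J95): 1 row → HomeTeam = 65 ✓
Two rows agree on {MatchID, Referee} but differ on HomeTeam, so {MatchID, Referee} → HomeTeam does not hold.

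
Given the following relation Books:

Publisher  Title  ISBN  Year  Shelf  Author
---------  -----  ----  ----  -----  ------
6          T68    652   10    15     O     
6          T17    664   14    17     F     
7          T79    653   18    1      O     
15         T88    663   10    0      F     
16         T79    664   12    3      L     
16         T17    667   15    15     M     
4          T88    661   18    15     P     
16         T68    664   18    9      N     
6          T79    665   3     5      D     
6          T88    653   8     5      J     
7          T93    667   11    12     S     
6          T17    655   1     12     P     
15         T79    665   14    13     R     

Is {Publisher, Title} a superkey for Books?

Two distinct rows share (Publisher=6, Title=T17), so {Publisher, Title} does not determine every attribute — not a superkey.

No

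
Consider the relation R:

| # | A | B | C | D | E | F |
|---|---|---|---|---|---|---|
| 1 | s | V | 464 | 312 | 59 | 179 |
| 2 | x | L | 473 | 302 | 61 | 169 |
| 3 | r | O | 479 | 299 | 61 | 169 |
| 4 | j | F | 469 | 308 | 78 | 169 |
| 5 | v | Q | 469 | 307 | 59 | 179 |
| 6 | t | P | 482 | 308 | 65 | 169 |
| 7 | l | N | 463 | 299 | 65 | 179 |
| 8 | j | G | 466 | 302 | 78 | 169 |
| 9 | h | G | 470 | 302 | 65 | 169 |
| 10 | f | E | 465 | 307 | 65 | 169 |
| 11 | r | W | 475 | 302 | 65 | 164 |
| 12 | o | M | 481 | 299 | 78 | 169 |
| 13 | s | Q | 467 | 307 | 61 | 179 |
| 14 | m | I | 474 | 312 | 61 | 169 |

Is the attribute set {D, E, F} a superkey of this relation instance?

All 14 rows have distinct {D, E, F} values, so {D, E, F} → (all attributes) holds and {D, E, F} is a superkey.

Yes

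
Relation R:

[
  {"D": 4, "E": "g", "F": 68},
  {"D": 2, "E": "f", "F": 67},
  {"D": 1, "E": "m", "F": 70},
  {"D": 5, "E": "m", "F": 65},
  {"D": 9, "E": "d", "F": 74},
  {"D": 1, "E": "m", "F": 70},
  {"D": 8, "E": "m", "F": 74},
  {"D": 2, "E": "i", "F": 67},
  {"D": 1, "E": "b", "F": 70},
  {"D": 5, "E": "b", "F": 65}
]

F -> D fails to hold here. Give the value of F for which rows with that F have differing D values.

74

F=68: 1 row → D = 4 ✓
F=67: 2 rows → D = 2, 2 ✓
F=70: 3 rows → D = 1, 1, 1 ✓
F=65: 2 rows → D = 5, 5 ✓
F=74: 2 rows → D takes values {9, 8} — violation
The only F value with inconsistent D is F=74.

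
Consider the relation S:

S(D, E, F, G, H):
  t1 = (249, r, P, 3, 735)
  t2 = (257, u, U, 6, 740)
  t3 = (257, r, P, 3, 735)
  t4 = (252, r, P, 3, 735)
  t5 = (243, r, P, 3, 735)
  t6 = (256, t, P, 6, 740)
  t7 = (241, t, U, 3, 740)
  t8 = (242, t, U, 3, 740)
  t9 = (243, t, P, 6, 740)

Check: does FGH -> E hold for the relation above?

Yes

(F=P, G=3, H=735): rows 1, 3, 4, 5 → E = r, r, r, r ✓
(F=U, G=6, H=740): row 2 → E = u ✓
(F=P, G=6, H=740): rows 6, 9 → E = t, t ✓
(F=U, G=3, H=740): rows 7, 8 → E = t, t ✓
Every FGH value is associated with a single E value, so FGH -> E holds.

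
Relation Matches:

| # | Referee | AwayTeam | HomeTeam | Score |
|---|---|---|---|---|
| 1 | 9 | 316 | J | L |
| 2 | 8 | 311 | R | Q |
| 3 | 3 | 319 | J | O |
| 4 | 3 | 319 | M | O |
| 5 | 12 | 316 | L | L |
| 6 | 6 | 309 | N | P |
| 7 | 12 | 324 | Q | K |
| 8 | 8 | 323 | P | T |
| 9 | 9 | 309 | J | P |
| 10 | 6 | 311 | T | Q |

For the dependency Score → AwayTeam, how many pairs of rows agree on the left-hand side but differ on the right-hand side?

Score=L: all 2 rows agree on AwayTeam — 0 pairs.
Score=Q: all 2 rows agree on AwayTeam — 0 pairs.
Score=O: all 2 rows agree on AwayTeam — 0 pairs.
Score=P: all 2 rows agree on AwayTeam — 0 pairs.

0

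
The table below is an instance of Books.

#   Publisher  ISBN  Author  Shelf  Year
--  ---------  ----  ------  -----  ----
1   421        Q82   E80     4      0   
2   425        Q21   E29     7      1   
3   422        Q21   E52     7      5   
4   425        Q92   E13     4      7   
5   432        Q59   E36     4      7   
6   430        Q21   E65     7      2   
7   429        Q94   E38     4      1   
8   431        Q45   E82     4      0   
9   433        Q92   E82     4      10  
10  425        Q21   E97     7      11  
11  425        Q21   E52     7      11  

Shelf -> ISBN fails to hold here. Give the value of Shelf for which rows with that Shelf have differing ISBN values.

Shelf=4: rows 1, 4, 5, 7, 8, 9 → ISBN takes values {Q82, Q92, Q59, Q94, Q45} — violation
Shelf=7: rows 2, 3, 6, 10, 11 → ISBN = Q21, Q21, Q21, Q21, Q21 ✓
The only Shelf value with inconsistent ISBN is Shelf=4.

4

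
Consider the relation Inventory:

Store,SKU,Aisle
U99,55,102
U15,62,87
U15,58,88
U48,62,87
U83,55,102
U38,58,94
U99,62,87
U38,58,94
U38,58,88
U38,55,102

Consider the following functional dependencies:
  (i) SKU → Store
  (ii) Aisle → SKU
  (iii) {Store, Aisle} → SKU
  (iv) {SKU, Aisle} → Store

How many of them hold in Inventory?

(i) SKU → Store: SKU=55: 3 rows → Store takes values {U99, U83, U38} — violation; SKU=62: 3 rows → Store takes values {U15, U48, U99} — violation; SKU=58: 4 rows → Store takes values {U15, U38} — violation — fails.
(ii) Aisle → SKU: every LHS value maps to a single RHS value — holds.
(iii) {Store, Aisle} → SKU: every LHS value maps to a single RHS value — holds.
(iv) {SKU, Aisle} → Store: (SKU=55, Aisle=102): 3 rows → Store takes values {U99, U83, U38} — violation; (SKU=62, Aisle=87): 3 rows → Store takes values {U15, U48, U99} — violation; (SKU=58, Aisle=88): 2 rows → Store takes values {U15, U38} — violation — fails.
2 of the 4 dependencies hold.

2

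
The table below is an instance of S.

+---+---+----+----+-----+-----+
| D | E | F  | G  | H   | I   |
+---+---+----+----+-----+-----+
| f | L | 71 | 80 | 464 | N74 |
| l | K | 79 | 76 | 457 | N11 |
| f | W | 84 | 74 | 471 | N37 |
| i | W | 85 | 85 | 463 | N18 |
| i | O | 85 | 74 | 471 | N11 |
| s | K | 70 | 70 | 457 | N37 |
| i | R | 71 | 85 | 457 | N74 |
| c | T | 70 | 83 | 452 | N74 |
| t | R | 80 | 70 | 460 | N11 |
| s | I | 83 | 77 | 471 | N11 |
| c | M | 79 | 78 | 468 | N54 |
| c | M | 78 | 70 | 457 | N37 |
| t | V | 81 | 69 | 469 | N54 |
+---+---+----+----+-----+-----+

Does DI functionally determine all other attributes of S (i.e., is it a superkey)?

Yes

All 13 rows have distinct DI values, so DI → (all attributes) holds and DI is a superkey.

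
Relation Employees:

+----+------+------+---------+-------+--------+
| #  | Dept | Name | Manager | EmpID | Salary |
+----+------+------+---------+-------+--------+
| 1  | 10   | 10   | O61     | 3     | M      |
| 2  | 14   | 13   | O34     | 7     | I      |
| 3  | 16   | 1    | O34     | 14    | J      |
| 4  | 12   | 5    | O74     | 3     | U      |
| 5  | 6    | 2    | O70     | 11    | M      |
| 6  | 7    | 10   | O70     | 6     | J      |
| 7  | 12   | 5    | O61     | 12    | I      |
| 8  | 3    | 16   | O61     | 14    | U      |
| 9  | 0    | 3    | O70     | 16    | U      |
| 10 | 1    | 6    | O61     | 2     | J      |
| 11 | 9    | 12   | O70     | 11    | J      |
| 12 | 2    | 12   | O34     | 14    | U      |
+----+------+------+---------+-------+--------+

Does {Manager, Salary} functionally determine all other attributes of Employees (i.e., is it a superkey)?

Rows 6 and 11 have the same {Manager, Salary} value (Manager=O70, Salary=J) but are distinct tuples, so {Manager, Salary} does not determine every attribute — not a superkey.

No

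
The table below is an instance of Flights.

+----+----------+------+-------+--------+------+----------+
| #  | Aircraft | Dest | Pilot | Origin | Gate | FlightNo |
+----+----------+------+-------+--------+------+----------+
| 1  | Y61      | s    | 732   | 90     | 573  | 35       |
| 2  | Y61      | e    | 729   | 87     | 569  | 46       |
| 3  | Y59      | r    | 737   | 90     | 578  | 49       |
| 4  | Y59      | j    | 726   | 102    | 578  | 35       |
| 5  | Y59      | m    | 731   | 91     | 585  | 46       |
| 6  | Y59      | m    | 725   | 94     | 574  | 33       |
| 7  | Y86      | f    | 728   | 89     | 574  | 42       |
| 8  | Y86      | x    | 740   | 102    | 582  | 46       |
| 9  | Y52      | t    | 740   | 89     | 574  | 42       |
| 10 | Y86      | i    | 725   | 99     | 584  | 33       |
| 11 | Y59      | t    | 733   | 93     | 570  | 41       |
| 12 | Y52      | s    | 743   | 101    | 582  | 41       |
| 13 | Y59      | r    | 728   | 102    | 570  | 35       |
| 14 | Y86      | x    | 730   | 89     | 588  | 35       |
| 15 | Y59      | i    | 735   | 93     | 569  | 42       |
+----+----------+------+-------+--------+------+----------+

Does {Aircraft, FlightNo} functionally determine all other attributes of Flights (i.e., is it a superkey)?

No

Rows 4 and 13 have the same {Aircraft, FlightNo} value (Aircraft=Y59, FlightNo=35) but are distinct tuples, so {Aircraft, FlightNo} does not determine every attribute — not a superkey.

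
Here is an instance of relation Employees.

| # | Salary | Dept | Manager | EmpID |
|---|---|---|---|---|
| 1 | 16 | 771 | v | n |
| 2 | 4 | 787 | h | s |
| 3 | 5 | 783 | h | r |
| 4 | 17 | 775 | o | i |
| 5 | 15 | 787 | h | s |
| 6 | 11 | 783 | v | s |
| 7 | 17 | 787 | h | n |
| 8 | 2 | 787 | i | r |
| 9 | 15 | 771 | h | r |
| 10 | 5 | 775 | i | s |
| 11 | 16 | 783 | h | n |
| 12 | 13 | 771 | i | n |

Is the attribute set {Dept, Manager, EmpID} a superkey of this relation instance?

Rows 2 and 5 have the same {Dept, Manager, EmpID} value (Dept=787, Manager=h, EmpID=s) but are distinct tuples, so {Dept, Manager, EmpID} does not determine every attribute — not a superkey.

No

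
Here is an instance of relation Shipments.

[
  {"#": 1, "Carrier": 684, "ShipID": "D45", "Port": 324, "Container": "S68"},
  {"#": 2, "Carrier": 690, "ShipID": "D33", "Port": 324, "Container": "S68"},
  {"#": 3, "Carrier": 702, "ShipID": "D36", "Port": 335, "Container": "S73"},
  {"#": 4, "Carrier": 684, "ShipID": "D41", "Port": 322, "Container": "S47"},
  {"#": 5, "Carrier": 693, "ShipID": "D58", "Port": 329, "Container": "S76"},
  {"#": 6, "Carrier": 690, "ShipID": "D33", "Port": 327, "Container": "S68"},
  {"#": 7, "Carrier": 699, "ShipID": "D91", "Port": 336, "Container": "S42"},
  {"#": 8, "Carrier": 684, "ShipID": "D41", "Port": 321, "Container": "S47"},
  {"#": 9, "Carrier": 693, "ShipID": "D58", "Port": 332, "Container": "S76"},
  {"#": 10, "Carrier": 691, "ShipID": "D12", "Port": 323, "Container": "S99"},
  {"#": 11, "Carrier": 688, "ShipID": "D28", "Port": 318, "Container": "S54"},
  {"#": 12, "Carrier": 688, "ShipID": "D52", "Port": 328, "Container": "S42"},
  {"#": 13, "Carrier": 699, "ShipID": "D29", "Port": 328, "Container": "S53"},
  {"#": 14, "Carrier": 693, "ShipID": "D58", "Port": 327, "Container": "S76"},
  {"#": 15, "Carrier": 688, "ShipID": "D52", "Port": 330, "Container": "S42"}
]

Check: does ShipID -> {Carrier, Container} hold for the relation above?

Yes

ShipID=D45: row 1 → {Carrier,Container} = (684, S68) ✓
ShipID=D33: rows 2, 6 → {Carrier,Container} = (690, S68), (690, S68) ✓
ShipID=D36: row 3 → {Carrier,Container} = (702, S73) ✓
ShipID=D41: rows 4, 8 → {Carrier,Container} = (684, S47), (684, S47) ✓
ShipID=D58: rows 5, 9, 14 → {Carrier,Container} = (693, S76), (693, S76), (693, S76) ✓
ShipID=D91: row 7 → {Carrier,Container} = (699, S42) ✓
ShipID=D12: row 10 → {Carrier,Container} = (691, S99) ✓
ShipID=D28: row 11 → {Carrier,Container} = (688, S54) ✓
ShipID=D52: rows 12, 15 → {Carrier,Container} = (688, S42), (688, S42) ✓
ShipID=D29: row 13 → {Carrier,Container} = (699, S53) ✓
Every ShipID value is associated with a single {Carrier, Container} value, so ShipID -> {Carrier, Container} holds.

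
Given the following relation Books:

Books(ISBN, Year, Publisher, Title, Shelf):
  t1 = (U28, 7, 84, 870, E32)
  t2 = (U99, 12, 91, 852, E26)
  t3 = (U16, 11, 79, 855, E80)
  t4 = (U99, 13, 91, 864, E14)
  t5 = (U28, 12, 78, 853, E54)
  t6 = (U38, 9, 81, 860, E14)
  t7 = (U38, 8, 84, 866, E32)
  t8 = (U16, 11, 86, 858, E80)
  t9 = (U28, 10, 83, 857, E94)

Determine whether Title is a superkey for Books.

All 9 rows have distinct Title values, so Title → (all attributes) holds and Title is a superkey.

Yes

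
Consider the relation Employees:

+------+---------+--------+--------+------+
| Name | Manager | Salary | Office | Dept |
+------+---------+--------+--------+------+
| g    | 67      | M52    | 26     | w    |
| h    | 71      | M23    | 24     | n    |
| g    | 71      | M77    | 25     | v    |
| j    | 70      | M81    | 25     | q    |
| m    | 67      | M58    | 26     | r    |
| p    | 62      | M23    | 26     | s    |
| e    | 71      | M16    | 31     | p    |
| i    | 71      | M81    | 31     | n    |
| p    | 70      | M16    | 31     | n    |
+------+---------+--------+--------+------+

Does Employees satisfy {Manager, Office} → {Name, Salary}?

No

(Manager=67, Office=26): 2 rows → {Name,Salary} takes values {(g, M52), (m, M58)} — violation
(Manager=71, Office=24): 1 row → {Name,Salary} = (h, M23) ✓
(Manager=71, Office=25): 1 row → {Name,Salary} = (g, M77) ✓
(Manager=70, Office=25): 1 row → {Name,Salary} = (j, M81) ✓
(Manager=62, Office=26): 1 row → {Name,Salary} = (p, M23) ✓
(Manager=71, Office=31): 2 rows → {Name,Salary} takes values {(e, M16), (i, M81)} — violation
(Manager=70, Office=31): 1 row → {Name,Salary} = (p, M16) ✓
Two rows agree on {Manager, Office} but differ on {Name, Salary}, so {Manager, Office} → {Name, Salary} does not hold.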